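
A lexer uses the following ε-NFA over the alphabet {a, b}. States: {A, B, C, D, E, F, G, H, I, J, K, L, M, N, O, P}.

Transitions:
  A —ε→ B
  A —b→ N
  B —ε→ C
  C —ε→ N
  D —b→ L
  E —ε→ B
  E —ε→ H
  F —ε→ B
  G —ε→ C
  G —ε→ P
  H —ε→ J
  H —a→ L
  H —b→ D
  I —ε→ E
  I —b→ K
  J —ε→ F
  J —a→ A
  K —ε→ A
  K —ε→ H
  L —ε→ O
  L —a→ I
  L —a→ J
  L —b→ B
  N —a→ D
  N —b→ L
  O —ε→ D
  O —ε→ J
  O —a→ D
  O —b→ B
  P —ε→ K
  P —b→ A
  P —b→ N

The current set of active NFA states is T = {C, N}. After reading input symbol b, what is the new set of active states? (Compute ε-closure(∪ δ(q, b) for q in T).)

{B, C, D, F, J, L, N, O}

N on b → {L}.
No b-transition from C.
Union after reading b: {L}.
Now take the ε-closure:
From L via ε: add O.
From O via ε: add D, J.
From J via ε: add F.
From F via ε: add B.
From B via ε: add C.
From C via ε: add N.
No new states can be added; the closed set is {B, C, D, F, J, L, N, O}.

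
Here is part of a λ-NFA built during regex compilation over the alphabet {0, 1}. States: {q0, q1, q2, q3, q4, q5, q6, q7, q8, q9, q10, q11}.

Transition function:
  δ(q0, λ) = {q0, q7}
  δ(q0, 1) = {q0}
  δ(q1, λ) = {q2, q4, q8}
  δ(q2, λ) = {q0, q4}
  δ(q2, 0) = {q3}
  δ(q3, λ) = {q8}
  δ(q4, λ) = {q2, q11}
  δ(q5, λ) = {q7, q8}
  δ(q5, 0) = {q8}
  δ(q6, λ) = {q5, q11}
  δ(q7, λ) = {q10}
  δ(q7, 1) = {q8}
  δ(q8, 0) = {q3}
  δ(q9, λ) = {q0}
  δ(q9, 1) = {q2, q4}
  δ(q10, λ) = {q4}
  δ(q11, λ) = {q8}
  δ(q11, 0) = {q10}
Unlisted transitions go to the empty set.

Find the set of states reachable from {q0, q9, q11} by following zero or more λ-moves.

Start with {q0, q9, q11}.
From q0 via λ: add q7.
From q11 via λ: add q8.
From q7 via λ: add q10.
From q10 via λ: add q4.
From q4 via λ: add q2.
No new states can be added; the closed set is {q0, q2, q4, q7, q8, q9, q10, q11}.

{q0, q2, q4, q7, q8, q9, q10, q11}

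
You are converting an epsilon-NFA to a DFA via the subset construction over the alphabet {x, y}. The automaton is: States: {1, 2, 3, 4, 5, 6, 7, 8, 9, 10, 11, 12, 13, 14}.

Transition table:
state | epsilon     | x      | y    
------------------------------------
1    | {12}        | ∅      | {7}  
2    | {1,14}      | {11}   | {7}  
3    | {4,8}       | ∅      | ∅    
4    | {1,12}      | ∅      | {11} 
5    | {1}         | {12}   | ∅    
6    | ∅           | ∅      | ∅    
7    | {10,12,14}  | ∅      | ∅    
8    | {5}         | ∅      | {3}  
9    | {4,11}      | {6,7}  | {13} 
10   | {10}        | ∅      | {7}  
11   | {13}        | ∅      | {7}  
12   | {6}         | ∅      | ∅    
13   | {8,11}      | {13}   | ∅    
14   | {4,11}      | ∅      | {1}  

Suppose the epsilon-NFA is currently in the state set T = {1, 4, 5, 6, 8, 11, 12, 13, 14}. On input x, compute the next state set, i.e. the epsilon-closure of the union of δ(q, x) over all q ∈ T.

{1, 5, 6, 8, 11, 12, 13}

5 on x → {12}.
13 on x → {13}.
No x-transition from 1, 4, 6, 8, 11, 12, 14.
Union after reading x: {12, 13}.
Now take the epsilon-closure:
From 12 via epsilon: add 6.
From 13 via epsilon: add 8, 11.
From 8 via epsilon: add 5.
From 5 via epsilon: add 1.
No new states can be added; the closed set is {1, 5, 6, 8, 11, 12, 13}.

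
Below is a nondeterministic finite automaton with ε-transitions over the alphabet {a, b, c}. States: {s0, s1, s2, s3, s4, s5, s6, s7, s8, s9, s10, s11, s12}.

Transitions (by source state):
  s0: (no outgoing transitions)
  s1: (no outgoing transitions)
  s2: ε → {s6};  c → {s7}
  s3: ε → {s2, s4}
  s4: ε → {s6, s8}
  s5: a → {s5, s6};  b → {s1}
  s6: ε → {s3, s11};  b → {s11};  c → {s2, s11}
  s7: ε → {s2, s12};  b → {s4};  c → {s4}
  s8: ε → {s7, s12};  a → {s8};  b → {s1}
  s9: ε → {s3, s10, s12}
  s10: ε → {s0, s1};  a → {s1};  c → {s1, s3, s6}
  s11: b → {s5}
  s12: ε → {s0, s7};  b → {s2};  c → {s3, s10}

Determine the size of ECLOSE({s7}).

Start with {s7}.
From s7 via ε: add s2, s12.
From s2 via ε: add s6.
From s12 via ε: add s0.
From s6 via ε: add s3, s11.
From s3 via ε: add s4.
From s4 via ε: add s8.
ε-closure = {s0, s2, s3, s4, s6, s7, s8, s11, s12}, which has 9 states.

9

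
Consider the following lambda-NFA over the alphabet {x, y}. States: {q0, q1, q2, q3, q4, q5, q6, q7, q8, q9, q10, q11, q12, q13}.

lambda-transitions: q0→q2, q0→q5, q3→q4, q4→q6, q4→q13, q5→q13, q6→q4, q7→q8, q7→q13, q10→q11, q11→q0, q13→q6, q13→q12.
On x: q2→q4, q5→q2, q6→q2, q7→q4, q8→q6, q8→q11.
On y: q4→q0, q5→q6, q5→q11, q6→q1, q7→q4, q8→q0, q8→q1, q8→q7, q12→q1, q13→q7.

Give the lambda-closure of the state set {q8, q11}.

{q0, q2, q4, q5, q6, q8, q11, q12, q13}

Start with {q8, q11}.
From q11 via lambda: add q0.
From q0 via lambda: add q2, q5.
From q5 via lambda: add q13.
From q13 via lambda: add q6, q12.
From q6 via lambda: add q4.
No new states can be added; the closed set is {q0, q2, q4, q5, q6, q8, q11, q12, q13}.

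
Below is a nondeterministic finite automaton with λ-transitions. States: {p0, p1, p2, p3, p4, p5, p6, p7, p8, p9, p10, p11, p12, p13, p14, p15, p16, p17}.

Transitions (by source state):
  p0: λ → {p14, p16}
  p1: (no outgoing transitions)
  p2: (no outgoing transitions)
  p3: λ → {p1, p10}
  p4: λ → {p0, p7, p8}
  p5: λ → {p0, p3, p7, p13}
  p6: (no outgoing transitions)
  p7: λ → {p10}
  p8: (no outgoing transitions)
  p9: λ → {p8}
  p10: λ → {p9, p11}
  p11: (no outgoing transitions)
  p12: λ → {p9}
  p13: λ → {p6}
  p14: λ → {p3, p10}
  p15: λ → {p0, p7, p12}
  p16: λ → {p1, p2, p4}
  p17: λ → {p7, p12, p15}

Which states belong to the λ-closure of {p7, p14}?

{p1, p3, p7, p8, p9, p10, p11, p14}

Start with {p7, p14}.
From p7 via λ: add p10.
From p14 via λ: add p3.
From p3 via λ: add p1.
From p10 via λ: add p9, p11.
From p9 via λ: add p8.
No new states can be added; the closed set is {p1, p3, p7, p8, p9, p10, p11, p14}.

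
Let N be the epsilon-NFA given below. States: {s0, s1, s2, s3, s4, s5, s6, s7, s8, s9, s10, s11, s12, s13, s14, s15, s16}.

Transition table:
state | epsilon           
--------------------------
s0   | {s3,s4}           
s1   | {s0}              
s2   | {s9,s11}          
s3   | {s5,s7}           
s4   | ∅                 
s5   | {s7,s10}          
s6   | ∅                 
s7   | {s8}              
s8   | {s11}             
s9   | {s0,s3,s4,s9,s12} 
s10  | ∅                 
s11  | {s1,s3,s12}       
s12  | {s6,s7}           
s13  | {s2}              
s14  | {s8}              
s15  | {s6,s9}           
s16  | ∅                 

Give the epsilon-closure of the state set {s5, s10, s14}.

Start with {s5, s10, s14}.
From s5 via epsilon: add s7.
From s14 via epsilon: add s8.
From s8 via epsilon: add s11.
From s11 via epsilon: add s1, s3, s12.
From s1 via epsilon: add s0.
From s12 via epsilon: add s6.
From s0 via epsilon: add s4.
No new states can be added; the closed set is {s0, s1, s3, s4, s5, s6, s7, s8, s10, s11, s12, s14}.

{s0, s1, s3, s4, s5, s6, s7, s8, s10, s11, s12, s14}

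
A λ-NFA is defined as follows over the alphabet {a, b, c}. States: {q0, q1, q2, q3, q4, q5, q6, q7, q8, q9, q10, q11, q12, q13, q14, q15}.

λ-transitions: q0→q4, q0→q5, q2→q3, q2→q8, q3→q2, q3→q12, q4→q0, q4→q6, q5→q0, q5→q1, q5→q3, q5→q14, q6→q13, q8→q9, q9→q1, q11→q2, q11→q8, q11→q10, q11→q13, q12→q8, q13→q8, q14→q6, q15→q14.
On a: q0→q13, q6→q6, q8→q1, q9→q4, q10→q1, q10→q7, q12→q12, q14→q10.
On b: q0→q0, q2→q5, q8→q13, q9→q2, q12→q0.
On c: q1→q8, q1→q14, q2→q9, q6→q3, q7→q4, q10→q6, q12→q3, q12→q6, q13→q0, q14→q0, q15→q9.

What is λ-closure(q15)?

{q1, q6, q8, q9, q13, q14, q15}

Start with {q15}.
From q15 via λ: add q14.
From q14 via λ: add q6.
From q6 via λ: add q13.
From q13 via λ: add q8.
From q8 via λ: add q9.
From q9 via λ: add q1.
No new states can be added; the closed set is {q1, q6, q8, q9, q13, q14, q15}.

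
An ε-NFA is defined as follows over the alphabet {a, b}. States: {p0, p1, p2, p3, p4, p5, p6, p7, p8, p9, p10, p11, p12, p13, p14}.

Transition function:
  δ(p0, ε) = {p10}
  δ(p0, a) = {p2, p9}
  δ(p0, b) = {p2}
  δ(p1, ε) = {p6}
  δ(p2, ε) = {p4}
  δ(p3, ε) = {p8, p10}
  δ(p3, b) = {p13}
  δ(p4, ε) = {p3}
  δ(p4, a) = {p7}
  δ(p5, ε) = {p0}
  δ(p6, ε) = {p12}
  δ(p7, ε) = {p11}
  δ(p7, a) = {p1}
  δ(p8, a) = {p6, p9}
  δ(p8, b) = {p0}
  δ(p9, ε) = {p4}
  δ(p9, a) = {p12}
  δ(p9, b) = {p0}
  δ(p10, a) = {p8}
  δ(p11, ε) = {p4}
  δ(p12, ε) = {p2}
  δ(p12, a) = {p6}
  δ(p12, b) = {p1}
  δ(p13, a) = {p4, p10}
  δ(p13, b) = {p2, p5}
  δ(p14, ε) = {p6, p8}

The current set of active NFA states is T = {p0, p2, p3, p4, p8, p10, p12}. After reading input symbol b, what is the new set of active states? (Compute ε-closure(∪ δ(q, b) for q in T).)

p0 on b → {p2}.
p3 on b → {p13}.
p8 on b → {p0}.
p12 on b → {p1}.
No b-transition from p2, p4, p10.
Union after reading b: {p0, p1, p2, p13}.
Now take the ε-closure:
From p0 via ε: add p10.
From p1 via ε: add p6.
From p2 via ε: add p4.
From p4 via ε: add p3.
From p6 via ε: add p12.
From p3 via ε: add p8.
No new states can be added; the closed set is {p0, p1, p2, p3, p4, p6, p8, p10, p12, p13}.

{p0, p1, p2, p3, p4, p6, p8, p10, p12, p13}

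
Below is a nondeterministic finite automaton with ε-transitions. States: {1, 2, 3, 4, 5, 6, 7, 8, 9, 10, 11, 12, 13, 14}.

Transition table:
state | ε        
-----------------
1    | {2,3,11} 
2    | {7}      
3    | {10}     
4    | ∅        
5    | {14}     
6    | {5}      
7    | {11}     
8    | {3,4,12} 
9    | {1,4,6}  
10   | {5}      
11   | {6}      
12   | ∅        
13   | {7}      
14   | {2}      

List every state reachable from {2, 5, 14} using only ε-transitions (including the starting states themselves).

{2, 5, 6, 7, 11, 14}

Start with {2, 5, 14}.
From 2 via ε: add 7.
From 7 via ε: add 11.
From 11 via ε: add 6.
No new states can be added; the closed set is {2, 5, 6, 7, 11, 14}.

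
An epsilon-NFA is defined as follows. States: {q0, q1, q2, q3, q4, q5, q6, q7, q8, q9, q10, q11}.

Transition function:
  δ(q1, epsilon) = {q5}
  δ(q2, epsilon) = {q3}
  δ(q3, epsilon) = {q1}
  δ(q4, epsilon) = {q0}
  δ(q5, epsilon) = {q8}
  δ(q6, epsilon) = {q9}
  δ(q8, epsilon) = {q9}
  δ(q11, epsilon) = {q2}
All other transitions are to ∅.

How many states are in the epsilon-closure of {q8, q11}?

7

Start with {q8, q11}.
From q8 via epsilon: add q9.
From q11 via epsilon: add q2.
From q2 via epsilon: add q3.
From q3 via epsilon: add q1.
From q1 via epsilon: add q5.
epsilon-closure = {q1, q2, q3, q5, q8, q9, q11}, which has 7 states.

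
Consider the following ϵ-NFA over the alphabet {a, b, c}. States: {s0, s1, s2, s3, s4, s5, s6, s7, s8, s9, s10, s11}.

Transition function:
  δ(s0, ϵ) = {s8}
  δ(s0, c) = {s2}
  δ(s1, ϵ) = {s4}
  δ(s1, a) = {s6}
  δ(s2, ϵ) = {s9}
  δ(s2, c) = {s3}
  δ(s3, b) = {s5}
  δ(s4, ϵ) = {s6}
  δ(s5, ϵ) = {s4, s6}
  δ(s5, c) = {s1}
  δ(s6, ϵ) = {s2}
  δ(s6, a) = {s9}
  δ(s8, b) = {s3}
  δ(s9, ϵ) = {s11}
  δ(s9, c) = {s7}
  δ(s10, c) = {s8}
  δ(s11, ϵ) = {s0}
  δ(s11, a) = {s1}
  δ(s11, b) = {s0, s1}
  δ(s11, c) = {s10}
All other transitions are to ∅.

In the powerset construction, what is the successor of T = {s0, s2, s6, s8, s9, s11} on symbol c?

s0 on c → {s2}.
s2 on c → {s3}.
s9 on c → {s7}.
s11 on c → {s10}.
No c-transition from s6, s8.
Union after reading c: {s2, s3, s7, s10}.
Now take the ϵ-closure:
From s2 via ϵ: add s9.
From s9 via ϵ: add s11.
From s11 via ϵ: add s0.
From s0 via ϵ: add s8.
No new states can be added; the closed set is {s0, s2, s3, s7, s8, s9, s10, s11}.

{s0, s2, s3, s7, s8, s9, s10, s11}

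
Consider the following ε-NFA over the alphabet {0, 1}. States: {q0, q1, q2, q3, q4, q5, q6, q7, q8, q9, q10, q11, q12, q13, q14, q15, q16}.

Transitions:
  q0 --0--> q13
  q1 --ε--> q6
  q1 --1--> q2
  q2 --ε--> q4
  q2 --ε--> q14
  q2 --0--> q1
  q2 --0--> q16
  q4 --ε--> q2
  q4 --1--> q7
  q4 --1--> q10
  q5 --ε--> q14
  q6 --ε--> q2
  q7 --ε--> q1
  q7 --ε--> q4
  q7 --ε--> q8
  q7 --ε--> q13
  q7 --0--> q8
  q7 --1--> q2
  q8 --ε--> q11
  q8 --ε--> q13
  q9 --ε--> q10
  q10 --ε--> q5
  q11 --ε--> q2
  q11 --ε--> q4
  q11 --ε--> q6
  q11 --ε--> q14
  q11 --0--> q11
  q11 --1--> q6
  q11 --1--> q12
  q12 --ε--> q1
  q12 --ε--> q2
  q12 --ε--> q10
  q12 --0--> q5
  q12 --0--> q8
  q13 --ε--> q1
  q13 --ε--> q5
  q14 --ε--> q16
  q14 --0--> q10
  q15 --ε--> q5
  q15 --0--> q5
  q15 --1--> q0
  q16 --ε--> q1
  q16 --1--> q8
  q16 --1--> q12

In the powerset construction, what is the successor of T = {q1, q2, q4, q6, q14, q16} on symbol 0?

q2 on 0 → {q1, q16}.
q14 on 0 → {q10}.
No 0-transition from q1, q4, q6, q16.
Union after reading 0: {q1, q10, q16}.
Now take the ε-closure:
From q1 via ε: add q6.
From q10 via ε: add q5.
From q5 via ε: add q14.
From q6 via ε: add q2.
From q2 via ε: add q4.
No new states can be added; the closed set is {q1, q2, q4, q5, q6, q10, q14, q16}.

{q1, q2, q4, q5, q6, q10, q14, q16}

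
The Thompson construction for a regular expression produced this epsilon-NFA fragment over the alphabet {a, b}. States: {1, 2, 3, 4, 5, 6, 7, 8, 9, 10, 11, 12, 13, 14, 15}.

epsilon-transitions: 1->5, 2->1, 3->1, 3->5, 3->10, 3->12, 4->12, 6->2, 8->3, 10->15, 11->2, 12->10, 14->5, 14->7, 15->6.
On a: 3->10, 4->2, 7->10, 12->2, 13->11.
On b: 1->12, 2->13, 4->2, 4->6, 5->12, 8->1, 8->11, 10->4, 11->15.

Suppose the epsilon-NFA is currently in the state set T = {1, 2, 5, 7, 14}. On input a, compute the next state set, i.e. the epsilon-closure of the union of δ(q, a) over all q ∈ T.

7 on a → {10}.
No a-transition from 1, 2, 5, 14.
Union after reading a: {10}.
Now take the epsilon-closure:
From 10 via epsilon: add 15.
From 15 via epsilon: add 6.
From 6 via epsilon: add 2.
From 2 via epsilon: add 1.
From 1 via epsilon: add 5.
No new states can be added; the closed set is {1, 2, 5, 6, 10, 15}.

{1, 2, 5, 6, 10, 15}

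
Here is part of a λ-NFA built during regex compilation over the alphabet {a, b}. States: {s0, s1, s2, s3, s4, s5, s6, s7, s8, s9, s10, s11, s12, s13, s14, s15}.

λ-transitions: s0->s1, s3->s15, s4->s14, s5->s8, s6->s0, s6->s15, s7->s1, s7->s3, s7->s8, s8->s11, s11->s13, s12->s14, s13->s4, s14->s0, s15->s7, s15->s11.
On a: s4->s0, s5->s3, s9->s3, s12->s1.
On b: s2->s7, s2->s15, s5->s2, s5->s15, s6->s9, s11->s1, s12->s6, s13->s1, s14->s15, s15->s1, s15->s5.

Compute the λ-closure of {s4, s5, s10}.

Start with {s4, s5, s10}.
From s4 via λ: add s14.
From s5 via λ: add s8.
From s8 via λ: add s11.
From s14 via λ: add s0.
From s0 via λ: add s1.
From s11 via λ: add s13.
No new states can be added; the closed set is {s0, s1, s4, s5, s8, s10, s11, s13, s14}.

{s0, s1, s4, s5, s8, s10, s11, s13, s14}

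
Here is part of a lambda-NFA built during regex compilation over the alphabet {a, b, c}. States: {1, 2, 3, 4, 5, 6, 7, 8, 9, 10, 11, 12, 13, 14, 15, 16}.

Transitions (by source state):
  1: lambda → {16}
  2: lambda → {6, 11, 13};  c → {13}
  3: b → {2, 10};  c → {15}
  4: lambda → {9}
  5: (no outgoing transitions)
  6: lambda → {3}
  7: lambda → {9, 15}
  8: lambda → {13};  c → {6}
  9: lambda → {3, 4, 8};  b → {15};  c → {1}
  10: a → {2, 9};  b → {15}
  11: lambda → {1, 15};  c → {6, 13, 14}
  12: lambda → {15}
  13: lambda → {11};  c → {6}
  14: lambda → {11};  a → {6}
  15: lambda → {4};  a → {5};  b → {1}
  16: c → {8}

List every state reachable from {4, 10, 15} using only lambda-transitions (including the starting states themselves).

Start with {4, 10, 15}.
From 4 via lambda: add 9.
From 9 via lambda: add 3, 8.
From 8 via lambda: add 13.
From 13 via lambda: add 11.
From 11 via lambda: add 1.
From 1 via lambda: add 16.
No new states can be added; the closed set is {1, 3, 4, 8, 9, 10, 11, 13, 15, 16}.

{1, 3, 4, 8, 9, 10, 11, 13, 15, 16}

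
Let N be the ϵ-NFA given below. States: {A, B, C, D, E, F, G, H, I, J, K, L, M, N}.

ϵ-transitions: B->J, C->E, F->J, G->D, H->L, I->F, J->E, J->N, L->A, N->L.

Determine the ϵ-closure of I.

Start with {I}.
From I via ϵ: add F.
From F via ϵ: add J.
From J via ϵ: add E, N.
From N via ϵ: add L.
From L via ϵ: add A.
No new states can be added; the closed set is {A, E, F, I, J, L, N}.

{A, E, F, I, J, L, N}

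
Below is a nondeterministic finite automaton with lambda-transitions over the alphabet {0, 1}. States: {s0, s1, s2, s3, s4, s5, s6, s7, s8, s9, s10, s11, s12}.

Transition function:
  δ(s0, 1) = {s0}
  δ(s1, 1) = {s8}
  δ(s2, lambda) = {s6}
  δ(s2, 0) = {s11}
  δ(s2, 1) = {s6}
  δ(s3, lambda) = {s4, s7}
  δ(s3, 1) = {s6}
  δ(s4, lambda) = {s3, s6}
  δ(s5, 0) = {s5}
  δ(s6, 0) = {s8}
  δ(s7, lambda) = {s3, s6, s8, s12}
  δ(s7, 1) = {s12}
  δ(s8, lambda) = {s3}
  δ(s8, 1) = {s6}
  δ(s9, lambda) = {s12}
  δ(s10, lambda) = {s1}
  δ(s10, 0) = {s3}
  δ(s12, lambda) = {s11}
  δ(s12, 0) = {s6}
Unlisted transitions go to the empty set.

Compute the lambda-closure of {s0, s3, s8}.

Start with {s0, s3, s8}.
From s3 via lambda: add s4, s7.
From s4 via lambda: add s6.
From s7 via lambda: add s12.
From s12 via lambda: add s11.
No new states can be added; the closed set is {s0, s3, s4, s6, s7, s8, s11, s12}.

{s0, s3, s4, s6, s7, s8, s11, s12}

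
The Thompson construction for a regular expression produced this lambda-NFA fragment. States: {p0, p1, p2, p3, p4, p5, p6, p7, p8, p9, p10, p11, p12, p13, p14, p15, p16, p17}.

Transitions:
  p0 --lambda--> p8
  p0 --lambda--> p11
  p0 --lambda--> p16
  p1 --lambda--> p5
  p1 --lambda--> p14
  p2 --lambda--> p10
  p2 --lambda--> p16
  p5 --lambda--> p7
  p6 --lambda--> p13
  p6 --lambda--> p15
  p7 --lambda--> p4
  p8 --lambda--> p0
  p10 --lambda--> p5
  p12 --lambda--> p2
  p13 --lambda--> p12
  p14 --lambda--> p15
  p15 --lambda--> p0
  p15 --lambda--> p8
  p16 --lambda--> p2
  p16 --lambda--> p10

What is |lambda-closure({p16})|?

6

Start with {p16}.
From p16 via lambda: add p2, p10.
From p10 via lambda: add p5.
From p5 via lambda: add p7.
From p7 via lambda: add p4.
lambda-closure = {p2, p4, p5, p7, p10, p16}, which has 6 states.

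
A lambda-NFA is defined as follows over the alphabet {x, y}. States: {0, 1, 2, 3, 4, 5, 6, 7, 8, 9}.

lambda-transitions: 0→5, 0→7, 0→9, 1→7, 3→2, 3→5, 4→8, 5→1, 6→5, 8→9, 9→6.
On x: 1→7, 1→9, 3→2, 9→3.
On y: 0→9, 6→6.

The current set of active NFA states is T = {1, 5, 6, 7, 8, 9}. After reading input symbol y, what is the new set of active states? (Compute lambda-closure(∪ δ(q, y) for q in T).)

6 on y → {6}.
No y-transition from 1, 5, 7, 8, 9.
Union after reading y: {6}.
Now take the lambda-closure:
From 6 via lambda: add 5.
From 5 via lambda: add 1.
From 1 via lambda: add 7.
No new states can be added; the closed set is {1, 5, 6, 7}.

{1, 5, 6, 7}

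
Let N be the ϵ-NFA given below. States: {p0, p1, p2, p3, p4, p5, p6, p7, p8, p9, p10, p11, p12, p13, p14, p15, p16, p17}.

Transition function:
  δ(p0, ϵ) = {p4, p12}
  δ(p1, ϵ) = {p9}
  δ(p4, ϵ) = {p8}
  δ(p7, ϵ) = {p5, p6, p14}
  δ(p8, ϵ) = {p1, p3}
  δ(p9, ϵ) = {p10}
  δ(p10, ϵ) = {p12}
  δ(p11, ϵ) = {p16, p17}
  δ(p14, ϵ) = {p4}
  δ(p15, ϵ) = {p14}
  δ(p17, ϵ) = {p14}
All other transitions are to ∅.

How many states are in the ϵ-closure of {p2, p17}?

Start with {p2, p17}.
From p17 via ϵ: add p14.
From p14 via ϵ: add p4.
From p4 via ϵ: add p8.
From p8 via ϵ: add p1, p3.
From p1 via ϵ: add p9.
From p9 via ϵ: add p10.
From p10 via ϵ: add p12.
ϵ-closure = {p1, p2, p3, p4, p8, p9, p10, p12, p14, p17}, which has 10 states.

10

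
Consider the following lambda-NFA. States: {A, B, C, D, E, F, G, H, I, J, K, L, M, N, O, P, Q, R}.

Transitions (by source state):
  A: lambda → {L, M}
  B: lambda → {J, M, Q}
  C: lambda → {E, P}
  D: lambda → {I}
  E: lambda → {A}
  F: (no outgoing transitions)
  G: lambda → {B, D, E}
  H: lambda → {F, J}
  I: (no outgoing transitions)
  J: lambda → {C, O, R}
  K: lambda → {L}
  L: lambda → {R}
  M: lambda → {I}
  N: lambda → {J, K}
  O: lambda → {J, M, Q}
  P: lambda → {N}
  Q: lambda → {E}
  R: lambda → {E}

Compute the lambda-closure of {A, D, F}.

Start with {A, D, F}.
From A via lambda: add L, M.
From D via lambda: add I.
From L via lambda: add R.
From R via lambda: add E.
No new states can be added; the closed set is {A, D, E, F, I, L, M, R}.

{A, D, E, F, I, L, M, R}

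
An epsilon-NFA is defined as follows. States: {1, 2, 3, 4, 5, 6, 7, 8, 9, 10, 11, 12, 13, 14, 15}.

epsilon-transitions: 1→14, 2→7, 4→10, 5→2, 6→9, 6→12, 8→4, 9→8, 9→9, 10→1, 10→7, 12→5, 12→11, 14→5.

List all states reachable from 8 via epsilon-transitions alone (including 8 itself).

Start with {8}.
From 8 via epsilon: add 4.
From 4 via epsilon: add 10.
From 10 via epsilon: add 1, 7.
From 1 via epsilon: add 14.
From 14 via epsilon: add 5.
From 5 via epsilon: add 2.
No new states can be added; the closed set is {1, 2, 4, 5, 7, 8, 10, 14}.

{1, 2, 4, 5, 7, 8, 10, 14}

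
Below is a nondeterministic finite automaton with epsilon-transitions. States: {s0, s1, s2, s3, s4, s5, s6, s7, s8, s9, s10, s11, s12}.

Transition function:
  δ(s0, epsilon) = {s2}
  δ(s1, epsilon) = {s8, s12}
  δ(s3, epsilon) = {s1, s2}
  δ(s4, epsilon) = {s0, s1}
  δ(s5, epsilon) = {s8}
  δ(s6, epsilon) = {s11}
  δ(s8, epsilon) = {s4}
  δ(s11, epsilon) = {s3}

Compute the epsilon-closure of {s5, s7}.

Start with {s5, s7}.
From s5 via epsilon: add s8.
From s8 via epsilon: add s4.
From s4 via epsilon: add s0, s1.
From s0 via epsilon: add s2.
From s1 via epsilon: add s12.
No new states can be added; the closed set is {s0, s1, s2, s4, s5, s7, s8, s12}.

{s0, s1, s2, s4, s5, s7, s8, s12}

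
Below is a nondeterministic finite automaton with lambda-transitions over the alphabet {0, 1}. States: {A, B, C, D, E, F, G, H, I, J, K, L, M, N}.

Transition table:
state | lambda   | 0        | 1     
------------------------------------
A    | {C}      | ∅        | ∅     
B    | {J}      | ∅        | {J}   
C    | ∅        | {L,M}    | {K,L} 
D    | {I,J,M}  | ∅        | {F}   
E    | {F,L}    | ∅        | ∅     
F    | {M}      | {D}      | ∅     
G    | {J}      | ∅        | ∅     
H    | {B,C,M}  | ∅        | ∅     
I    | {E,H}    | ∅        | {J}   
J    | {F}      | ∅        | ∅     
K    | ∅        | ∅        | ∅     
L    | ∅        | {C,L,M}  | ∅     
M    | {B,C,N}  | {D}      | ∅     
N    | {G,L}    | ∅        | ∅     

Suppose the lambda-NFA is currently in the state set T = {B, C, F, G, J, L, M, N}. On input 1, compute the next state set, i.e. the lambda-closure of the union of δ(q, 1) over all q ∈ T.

B on 1 → {J}.
C on 1 → {K, L}.
No 1-transition from F, G, J, L, M, N.
Union after reading 1: {J, K, L}.
Now take the lambda-closure:
From J via lambda: add F.
From F via lambda: add M.
From M via lambda: add B, C, N.
From N via lambda: add G.
No new states can be added; the closed set is {B, C, F, G, J, K, L, M, N}.

{B, C, F, G, J, K, L, M, N}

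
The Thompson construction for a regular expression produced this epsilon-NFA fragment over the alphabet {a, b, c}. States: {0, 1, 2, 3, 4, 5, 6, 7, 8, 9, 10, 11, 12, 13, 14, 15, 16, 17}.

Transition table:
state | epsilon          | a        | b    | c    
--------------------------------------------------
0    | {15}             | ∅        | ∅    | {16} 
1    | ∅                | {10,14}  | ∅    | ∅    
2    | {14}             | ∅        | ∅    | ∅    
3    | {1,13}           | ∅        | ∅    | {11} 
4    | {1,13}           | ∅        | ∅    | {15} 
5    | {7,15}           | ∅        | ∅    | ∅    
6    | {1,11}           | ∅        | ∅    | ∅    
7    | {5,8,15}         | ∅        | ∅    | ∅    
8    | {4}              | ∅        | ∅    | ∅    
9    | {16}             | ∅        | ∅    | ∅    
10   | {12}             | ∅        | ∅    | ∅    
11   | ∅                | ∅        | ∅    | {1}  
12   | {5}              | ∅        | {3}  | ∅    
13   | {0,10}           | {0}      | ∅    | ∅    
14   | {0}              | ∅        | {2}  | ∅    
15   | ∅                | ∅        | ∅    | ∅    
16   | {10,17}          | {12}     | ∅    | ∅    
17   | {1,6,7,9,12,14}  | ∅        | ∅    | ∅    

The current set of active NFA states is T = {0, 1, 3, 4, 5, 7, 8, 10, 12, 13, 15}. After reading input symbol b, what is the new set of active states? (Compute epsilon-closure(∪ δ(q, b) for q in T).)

{0, 1, 3, 4, 5, 7, 8, 10, 12, 13, 15}

12 on b → {3}.
No b-transition from 0, 1, 3, 4, 5, 7, 8, 10, 13, 15.
Union after reading b: {3}.
Now take the epsilon-closure:
From 3 via epsilon: add 1, 13.
From 13 via epsilon: add 0, 10.
From 0 via epsilon: add 15.
From 10 via epsilon: add 12.
From 12 via epsilon: add 5.
From 5 via epsilon: add 7.
From 7 via epsilon: add 8.
From 8 via epsilon: add 4.
No new states can be added; the closed set is {0, 1, 3, 4, 5, 7, 8, 10, 12, 13, 15}.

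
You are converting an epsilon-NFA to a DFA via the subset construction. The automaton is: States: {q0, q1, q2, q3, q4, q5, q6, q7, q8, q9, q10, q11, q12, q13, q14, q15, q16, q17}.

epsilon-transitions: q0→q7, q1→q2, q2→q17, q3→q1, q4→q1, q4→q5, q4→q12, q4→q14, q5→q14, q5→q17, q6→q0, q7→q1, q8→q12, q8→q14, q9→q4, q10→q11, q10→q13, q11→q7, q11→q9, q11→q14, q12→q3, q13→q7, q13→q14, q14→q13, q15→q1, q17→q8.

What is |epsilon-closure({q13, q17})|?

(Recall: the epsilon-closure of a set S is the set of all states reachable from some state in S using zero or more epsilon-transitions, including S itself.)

Start with {q13, q17}.
From q13 via epsilon: add q7, q14.
From q17 via epsilon: add q8.
From q7 via epsilon: add q1.
From q8 via epsilon: add q12.
From q1 via epsilon: add q2.
From q12 via epsilon: add q3.
epsilon-closure = {q1, q2, q3, q7, q8, q12, q13, q14, q17}, which has 9 states.

9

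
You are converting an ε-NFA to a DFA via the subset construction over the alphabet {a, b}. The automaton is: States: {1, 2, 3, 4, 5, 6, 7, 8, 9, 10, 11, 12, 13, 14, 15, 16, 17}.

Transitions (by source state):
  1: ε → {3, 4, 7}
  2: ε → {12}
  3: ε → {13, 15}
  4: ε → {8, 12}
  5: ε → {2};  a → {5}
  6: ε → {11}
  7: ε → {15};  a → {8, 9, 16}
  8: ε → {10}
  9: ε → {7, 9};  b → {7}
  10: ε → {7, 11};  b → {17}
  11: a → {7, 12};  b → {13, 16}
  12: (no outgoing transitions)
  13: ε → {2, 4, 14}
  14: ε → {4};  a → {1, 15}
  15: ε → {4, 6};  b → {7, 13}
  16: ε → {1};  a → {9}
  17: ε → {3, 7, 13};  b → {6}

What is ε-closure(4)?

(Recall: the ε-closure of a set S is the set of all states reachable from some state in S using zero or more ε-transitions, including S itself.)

Start with {4}.
From 4 via ε: add 8, 12.
From 8 via ε: add 10.
From 10 via ε: add 7, 11.
From 7 via ε: add 15.
From 15 via ε: add 6.
No new states can be added; the closed set is {4, 6, 7, 8, 10, 11, 12, 15}.

{4, 6, 7, 8, 10, 11, 12, 15}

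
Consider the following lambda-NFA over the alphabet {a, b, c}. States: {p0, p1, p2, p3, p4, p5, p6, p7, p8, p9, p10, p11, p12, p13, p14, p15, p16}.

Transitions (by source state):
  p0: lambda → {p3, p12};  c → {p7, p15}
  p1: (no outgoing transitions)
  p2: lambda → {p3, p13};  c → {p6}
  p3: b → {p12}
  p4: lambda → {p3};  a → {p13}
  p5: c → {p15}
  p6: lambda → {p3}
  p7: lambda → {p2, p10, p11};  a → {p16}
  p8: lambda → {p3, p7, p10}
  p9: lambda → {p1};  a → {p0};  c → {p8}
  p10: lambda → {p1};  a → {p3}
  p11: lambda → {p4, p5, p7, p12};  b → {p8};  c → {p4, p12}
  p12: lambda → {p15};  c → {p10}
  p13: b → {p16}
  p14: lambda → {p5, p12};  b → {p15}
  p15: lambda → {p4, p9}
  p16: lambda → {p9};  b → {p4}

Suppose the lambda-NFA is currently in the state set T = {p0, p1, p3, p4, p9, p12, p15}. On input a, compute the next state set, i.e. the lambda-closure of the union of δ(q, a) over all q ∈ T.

p4 on a → {p13}.
p9 on a → {p0}.
No a-transition from p0, p1, p3, p12, p15.
Union after reading a: {p0, p13}.
Now take the lambda-closure:
From p0 via lambda: add p3, p12.
From p12 via lambda: add p15.
From p15 via lambda: add p4, p9.
From p9 via lambda: add p1.
No new states can be added; the closed set is {p0, p1, p3, p4, p9, p12, p13, p15}.

{p0, p1, p3, p4, p9, p12, p13, p15}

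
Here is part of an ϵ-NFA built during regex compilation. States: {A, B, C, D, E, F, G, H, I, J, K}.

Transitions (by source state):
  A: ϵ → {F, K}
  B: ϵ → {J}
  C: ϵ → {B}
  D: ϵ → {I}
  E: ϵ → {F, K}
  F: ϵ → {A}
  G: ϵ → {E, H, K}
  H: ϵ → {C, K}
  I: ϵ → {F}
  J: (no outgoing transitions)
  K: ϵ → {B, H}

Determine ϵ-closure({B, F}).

{A, B, C, F, H, J, K}

Start with {B, F}.
From B via ϵ: add J.
From F via ϵ: add A.
From A via ϵ: add K.
From K via ϵ: add H.
From H via ϵ: add C.
No new states can be added; the closed set is {A, B, C, F, H, J, K}.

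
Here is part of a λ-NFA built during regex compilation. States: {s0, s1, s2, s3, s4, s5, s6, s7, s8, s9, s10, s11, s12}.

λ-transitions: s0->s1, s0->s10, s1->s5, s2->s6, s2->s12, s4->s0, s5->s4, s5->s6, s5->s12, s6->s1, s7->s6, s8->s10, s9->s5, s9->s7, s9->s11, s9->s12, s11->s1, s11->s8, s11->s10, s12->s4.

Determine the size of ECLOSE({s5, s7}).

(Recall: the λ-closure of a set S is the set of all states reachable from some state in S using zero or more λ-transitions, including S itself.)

Start with {s5, s7}.
From s5 via λ: add s4, s6, s12.
From s4 via λ: add s0.
From s6 via λ: add s1.
From s0 via λ: add s10.
λ-closure = {s0, s1, s4, s5, s6, s7, s10, s12}, which has 8 states.

8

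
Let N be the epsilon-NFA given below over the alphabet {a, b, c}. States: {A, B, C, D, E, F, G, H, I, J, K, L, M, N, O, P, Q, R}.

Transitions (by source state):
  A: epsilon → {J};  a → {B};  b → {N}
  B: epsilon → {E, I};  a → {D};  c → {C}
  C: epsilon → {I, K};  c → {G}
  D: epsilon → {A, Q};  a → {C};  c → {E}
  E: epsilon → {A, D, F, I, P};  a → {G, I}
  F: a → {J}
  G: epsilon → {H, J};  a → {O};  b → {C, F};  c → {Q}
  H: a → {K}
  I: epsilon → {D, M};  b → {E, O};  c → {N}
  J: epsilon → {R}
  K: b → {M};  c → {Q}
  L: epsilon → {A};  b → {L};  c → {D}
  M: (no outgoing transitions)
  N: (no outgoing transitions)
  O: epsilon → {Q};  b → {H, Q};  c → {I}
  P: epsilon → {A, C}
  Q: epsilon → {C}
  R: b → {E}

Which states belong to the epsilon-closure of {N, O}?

{A, C, D, I, J, K, M, N, O, Q, R}

Start with {N, O}.
From O via epsilon: add Q.
From Q via epsilon: add C.
From C via epsilon: add I, K.
From I via epsilon: add D, M.
From D via epsilon: add A.
From A via epsilon: add J.
From J via epsilon: add R.
No new states can be added; the closed set is {A, C, D, I, J, K, M, N, O, Q, R}.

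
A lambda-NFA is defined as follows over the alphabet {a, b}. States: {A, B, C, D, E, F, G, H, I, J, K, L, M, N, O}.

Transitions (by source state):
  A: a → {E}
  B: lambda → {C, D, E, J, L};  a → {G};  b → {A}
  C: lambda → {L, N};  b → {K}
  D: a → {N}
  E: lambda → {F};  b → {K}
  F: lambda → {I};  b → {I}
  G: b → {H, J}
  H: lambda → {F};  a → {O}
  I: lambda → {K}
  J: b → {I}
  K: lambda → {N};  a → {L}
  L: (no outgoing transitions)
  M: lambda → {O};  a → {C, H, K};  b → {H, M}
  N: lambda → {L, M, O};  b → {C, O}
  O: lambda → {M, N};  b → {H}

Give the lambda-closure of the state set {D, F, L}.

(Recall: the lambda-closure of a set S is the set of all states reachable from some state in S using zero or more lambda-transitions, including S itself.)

{D, F, I, K, L, M, N, O}

Start with {D, F, L}.
From F via lambda: add I.
From I via lambda: add K.
From K via lambda: add N.
From N via lambda: add M, O.
No new states can be added; the closed set is {D, F, I, K, L, M, N, O}.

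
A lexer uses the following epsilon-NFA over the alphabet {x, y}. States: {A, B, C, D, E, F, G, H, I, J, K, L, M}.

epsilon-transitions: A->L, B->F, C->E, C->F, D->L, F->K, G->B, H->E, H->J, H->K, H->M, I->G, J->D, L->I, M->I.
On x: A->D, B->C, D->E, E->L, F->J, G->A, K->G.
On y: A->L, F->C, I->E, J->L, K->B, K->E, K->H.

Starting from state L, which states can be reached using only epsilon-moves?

Start with {L}.
From L via epsilon: add I.
From I via epsilon: add G.
From G via epsilon: add B.
From B via epsilon: add F.
From F via epsilon: add K.
No new states can be added; the closed set is {B, F, G, I, K, L}.

{B, F, G, I, K, L}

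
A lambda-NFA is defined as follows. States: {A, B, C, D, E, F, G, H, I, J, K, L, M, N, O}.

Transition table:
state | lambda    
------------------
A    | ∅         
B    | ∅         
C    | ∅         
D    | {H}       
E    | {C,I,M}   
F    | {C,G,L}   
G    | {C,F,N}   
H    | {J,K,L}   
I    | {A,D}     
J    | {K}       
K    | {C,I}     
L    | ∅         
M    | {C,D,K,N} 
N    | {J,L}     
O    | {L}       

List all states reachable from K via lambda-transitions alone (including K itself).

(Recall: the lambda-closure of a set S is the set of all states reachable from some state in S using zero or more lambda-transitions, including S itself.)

Start with {K}.
From K via lambda: add C, I.
From I via lambda: add A, D.
From D via lambda: add H.
From H via lambda: add J, L.
No new states can be added; the closed set is {A, C, D, H, I, J, K, L}.

{A, C, D, H, I, J, K, L}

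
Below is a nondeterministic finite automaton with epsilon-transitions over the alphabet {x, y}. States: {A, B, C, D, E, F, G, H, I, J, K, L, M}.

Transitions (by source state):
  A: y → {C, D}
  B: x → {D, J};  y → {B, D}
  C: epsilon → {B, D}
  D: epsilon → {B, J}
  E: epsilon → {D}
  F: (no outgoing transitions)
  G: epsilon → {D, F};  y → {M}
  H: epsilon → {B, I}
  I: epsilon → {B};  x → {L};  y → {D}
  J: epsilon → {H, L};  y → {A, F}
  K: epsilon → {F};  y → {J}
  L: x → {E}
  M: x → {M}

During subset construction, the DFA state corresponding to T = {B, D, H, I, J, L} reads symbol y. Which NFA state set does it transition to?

{A, B, D, F, H, I, J, L}

B on y → {B, D}.
I on y → {D}.
J on y → {A, F}.
No y-transition from D, H, L.
Union after reading y: {A, B, D, F}.
Now take the epsilon-closure:
From D via epsilon: add J.
From J via epsilon: add H, L.
From H via epsilon: add I.
No new states can be added; the closed set is {A, B, D, F, H, I, J, L}.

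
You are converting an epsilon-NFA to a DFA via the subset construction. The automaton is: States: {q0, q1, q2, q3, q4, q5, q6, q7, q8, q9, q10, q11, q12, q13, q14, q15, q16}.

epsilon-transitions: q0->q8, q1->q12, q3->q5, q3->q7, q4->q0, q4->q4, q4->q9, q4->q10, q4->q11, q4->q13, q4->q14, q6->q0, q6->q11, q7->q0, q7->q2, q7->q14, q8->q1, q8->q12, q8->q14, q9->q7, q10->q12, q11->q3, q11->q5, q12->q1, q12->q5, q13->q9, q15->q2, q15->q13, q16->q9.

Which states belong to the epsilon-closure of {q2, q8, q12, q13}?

{q0, q1, q2, q5, q7, q8, q9, q12, q13, q14}

Start with {q2, q8, q12, q13}.
From q8 via epsilon: add q1, q14.
From q12 via epsilon: add q5.
From q13 via epsilon: add q9.
From q9 via epsilon: add q7.
From q7 via epsilon: add q0.
No new states can be added; the closed set is {q0, q1, q2, q5, q7, q8, q9, q12, q13, q14}.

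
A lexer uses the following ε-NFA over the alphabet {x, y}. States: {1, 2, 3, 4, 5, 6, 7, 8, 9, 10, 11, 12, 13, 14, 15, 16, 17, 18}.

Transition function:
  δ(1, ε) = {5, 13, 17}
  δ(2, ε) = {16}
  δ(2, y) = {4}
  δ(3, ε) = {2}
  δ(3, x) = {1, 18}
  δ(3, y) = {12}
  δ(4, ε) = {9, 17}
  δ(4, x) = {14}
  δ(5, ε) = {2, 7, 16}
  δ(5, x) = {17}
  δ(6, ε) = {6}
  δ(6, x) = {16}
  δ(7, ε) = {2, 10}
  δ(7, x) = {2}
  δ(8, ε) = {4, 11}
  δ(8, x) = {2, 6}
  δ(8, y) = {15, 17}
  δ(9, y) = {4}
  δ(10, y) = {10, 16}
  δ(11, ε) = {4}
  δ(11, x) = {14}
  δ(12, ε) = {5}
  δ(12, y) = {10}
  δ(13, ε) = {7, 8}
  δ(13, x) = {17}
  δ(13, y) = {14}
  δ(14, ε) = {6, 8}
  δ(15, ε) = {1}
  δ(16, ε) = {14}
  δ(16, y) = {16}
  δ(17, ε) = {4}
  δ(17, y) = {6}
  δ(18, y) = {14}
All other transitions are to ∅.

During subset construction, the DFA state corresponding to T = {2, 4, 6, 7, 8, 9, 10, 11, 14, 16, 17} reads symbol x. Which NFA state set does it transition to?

4 on x → {14}.
6 on x → {16}.
7 on x → {2}.
8 on x → {2, 6}.
11 on x → {14}.
No x-transition from 2, 9, 10, 14, 16, 17.
Union after reading x: {2, 6, 14, 16}.
Now take the ε-closure:
From 14 via ε: add 8.
From 8 via ε: add 4, 11.
From 4 via ε: add 9, 17.
No new states can be added; the closed set is {2, 4, 6, 8, 9, 11, 14, 16, 17}.

{2, 4, 6, 8, 9, 11, 14, 16, 17}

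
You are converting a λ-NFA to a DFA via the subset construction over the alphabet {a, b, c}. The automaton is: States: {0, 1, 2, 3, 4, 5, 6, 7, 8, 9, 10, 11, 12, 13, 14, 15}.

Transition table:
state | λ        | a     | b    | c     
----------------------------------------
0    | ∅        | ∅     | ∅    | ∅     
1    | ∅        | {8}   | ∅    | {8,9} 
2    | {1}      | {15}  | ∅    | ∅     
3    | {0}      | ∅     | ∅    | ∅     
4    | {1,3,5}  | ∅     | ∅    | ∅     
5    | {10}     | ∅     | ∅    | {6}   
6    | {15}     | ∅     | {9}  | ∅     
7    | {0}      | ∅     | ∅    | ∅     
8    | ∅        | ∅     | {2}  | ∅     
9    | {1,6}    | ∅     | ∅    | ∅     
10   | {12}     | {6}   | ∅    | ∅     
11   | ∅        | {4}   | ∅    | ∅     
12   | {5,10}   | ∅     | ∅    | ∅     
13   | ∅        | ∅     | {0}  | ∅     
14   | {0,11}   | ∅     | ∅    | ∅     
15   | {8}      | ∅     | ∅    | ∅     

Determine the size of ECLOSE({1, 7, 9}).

Start with {1, 7, 9}.
From 7 via λ: add 0.
From 9 via λ: add 6.
From 6 via λ: add 15.
From 15 via λ: add 8.
λ-closure = {0, 1, 6, 7, 8, 9, 15}, which has 7 states.

7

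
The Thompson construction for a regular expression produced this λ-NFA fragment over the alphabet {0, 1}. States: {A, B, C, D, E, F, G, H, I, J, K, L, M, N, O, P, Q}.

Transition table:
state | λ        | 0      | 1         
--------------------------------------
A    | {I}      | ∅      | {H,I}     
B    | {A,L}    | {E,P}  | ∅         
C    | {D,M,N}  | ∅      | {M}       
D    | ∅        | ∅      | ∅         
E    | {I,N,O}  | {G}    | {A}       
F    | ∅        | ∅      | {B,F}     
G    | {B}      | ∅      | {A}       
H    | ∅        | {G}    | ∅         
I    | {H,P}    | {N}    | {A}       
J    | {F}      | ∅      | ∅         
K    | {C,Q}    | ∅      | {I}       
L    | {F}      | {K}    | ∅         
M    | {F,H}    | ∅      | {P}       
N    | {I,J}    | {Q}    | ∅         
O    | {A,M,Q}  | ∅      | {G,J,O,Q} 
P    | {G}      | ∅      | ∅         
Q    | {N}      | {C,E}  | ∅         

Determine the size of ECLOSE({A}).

8

Start with {A}.
From A via λ: add I.
From I via λ: add H, P.
From P via λ: add G.
From G via λ: add B.
From B via λ: add L.
From L via λ: add F.
λ-closure = {A, B, F, G, H, I, L, P}, which has 8 states.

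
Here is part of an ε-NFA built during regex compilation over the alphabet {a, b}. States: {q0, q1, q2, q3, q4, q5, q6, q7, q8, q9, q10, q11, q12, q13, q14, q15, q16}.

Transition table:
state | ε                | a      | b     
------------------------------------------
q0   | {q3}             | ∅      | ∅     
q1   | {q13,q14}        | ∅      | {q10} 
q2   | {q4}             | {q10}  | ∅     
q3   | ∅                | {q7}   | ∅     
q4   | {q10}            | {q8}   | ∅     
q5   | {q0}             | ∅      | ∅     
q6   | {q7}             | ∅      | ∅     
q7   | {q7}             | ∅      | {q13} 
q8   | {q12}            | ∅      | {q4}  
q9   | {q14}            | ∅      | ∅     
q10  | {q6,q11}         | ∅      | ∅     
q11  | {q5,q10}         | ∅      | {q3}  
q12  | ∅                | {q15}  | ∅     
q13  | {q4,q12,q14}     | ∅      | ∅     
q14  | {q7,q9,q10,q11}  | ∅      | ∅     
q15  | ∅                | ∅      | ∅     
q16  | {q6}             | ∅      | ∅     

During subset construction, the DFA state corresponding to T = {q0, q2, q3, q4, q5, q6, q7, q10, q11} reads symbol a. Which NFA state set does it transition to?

q2 on a → {q10}.
q3 on a → {q7}.
q4 on a → {q8}.
No a-transition from q0, q5, q6, q7, q10, q11.
Union after reading a: {q7, q8, q10}.
Now take the ε-closure:
From q8 via ε: add q12.
From q10 via ε: add q6, q11.
From q11 via ε: add q5.
From q5 via ε: add q0.
From q0 via ε: add q3.
No new states can be added; the closed set is {q0, q3, q5, q6, q7, q8, q10, q11, q12}.

{q0, q3, q5, q6, q7, q8, q10, q11, q12}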